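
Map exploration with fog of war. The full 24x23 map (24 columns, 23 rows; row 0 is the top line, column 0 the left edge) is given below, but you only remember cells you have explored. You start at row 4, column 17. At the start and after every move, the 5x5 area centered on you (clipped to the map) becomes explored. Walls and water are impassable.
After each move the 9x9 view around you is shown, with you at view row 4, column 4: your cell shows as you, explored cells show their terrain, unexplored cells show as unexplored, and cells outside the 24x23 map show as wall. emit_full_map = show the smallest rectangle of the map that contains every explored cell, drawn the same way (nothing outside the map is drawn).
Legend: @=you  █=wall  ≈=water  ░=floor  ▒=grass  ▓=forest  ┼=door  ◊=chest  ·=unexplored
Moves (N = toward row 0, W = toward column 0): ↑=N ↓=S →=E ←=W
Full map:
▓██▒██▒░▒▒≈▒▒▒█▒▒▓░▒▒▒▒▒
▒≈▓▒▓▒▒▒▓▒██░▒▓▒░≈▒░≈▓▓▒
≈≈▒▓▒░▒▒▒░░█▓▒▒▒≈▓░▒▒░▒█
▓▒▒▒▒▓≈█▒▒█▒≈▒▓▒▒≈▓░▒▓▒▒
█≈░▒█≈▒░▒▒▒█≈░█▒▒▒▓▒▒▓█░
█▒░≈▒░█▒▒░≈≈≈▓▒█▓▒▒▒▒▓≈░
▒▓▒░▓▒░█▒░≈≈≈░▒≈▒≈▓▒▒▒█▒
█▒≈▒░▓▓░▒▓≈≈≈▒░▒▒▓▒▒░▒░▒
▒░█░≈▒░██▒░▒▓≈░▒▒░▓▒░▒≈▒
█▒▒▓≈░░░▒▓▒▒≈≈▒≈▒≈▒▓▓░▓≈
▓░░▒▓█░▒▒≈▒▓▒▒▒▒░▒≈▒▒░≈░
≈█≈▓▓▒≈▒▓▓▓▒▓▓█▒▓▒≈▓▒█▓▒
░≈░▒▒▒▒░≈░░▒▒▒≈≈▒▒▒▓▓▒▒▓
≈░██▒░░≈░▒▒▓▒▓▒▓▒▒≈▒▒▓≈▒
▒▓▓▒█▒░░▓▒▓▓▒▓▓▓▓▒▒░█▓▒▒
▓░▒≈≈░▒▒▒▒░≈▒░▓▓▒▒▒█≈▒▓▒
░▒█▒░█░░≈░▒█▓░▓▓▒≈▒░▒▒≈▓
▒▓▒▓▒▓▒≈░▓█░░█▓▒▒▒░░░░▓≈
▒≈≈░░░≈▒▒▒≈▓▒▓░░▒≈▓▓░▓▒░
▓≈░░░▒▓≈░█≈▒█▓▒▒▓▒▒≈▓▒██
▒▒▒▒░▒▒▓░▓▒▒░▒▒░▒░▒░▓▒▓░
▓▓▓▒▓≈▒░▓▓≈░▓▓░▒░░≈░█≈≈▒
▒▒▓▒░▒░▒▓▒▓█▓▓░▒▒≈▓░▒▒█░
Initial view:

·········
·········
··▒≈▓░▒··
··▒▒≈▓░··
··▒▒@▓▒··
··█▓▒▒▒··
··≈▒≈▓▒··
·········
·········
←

·········
·········
··▒▒≈▓░▒·
··▓▒▒≈▓░·
··█▒@▒▓▒·
··▒█▓▒▒▒·
··▒≈▒≈▓▒·
·········
·········

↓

·········
··▒▒≈▓░▒·
··▓▒▒≈▓░·
··█▒▒▒▓▒·
··▒█@▒▒▒·
··▒≈▒≈▓▒·
··░▒▒▓▒··
·········
·········

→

·········
·▒▒≈▓░▒··
·▓▒▒≈▓░··
·█▒▒▒▓▒··
·▒█▓@▒▒··
·▒≈▒≈▓▒··
·░▒▒▓▒▒··
·········
·········

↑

·········
·········
·▒▒≈▓░▒··
·▓▒▒≈▓░··
·█▒▒@▓▒··
·▒█▓▒▒▒··
·▒≈▒≈▓▒··
·░▒▒▓▒▒··
·········

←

·········
·········
··▒▒≈▓░▒·
··▓▒▒≈▓░·
··█▒@▒▓▒·
··▒█▓▒▒▒·
··▒≈▒≈▓▒·
··░▒▒▓▒▒·
·········

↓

·········
··▒▒≈▓░▒·
··▓▒▒≈▓░·
··█▒▒▒▓▒·
··▒█@▒▒▒·
··▒≈▒≈▓▒·
··░▒▒▓▒▒·
·········
·········

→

·········
·▒▒≈▓░▒··
·▓▒▒≈▓░··
·█▒▒▒▓▒··
·▒█▓@▒▒··
·▒≈▒≈▓▒··
·░▒▒▓▒▒··
·········
·········

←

·········
··▒▒≈▓░▒·
··▓▒▒≈▓░·
··█▒▒▒▓▒·
··▒█@▒▒▒·
··▒≈▒≈▓▒·
··░▒▒▓▒▒·
·········
·········

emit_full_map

▒▒≈▓░▒
▓▒▒≈▓░
█▒▒▒▓▒
▒█@▒▒▒
▒≈▒≈▓▒
░▒▒▓▒▒

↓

··▒▒≈▓░▒·
··▓▒▒≈▓░·
··█▒▒▒▓▒·
··▒█▓▒▒▒·
··▒≈@≈▓▒·
··░▒▒▓▒▒·
··░▒▒░▓··
·········
·········

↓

··▓▒▒≈▓░·
··█▒▒▒▓▒·
··▒█▓▒▒▒·
··▒≈▒≈▓▒·
··░▒@▓▒▒·
··░▒▒░▓··
··▒≈▒≈▒··
·········
·········

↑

··▒▒≈▓░▒·
··▓▒▒≈▓░·
··█▒▒▒▓▒·
··▒█▓▒▒▒·
··▒≈@≈▓▒·
··░▒▒▓▒▒·
··░▒▒░▓··
··▒≈▒≈▒··
·········

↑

·········
··▒▒≈▓░▒·
··▓▒▒≈▓░·
··█▒▒▒▓▒·
··▒█@▒▒▒·
··▒≈▒≈▓▒·
··░▒▒▓▒▒·
··░▒▒░▓··
··▒≈▒≈▒··

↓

··▒▒≈▓░▒·
··▓▒▒≈▓░·
··█▒▒▒▓▒·
··▒█▓▒▒▒·
··▒≈@≈▓▒·
··░▒▒▓▒▒·
··░▒▒░▓··
··▒≈▒≈▒··
·········

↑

·········
··▒▒≈▓░▒·
··▓▒▒≈▓░·
··█▒▒▒▓▒·
··▒█@▒▒▒·
··▒≈▒≈▓▒·
··░▒▒▓▒▒·
··░▒▒░▓··
··▒≈▒≈▒··

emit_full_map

▒▒≈▓░▒
▓▒▒≈▓░
█▒▒▒▓▒
▒█@▒▒▒
▒≈▒≈▓▒
░▒▒▓▒▒
░▒▒░▓·
▒≈▒≈▒·


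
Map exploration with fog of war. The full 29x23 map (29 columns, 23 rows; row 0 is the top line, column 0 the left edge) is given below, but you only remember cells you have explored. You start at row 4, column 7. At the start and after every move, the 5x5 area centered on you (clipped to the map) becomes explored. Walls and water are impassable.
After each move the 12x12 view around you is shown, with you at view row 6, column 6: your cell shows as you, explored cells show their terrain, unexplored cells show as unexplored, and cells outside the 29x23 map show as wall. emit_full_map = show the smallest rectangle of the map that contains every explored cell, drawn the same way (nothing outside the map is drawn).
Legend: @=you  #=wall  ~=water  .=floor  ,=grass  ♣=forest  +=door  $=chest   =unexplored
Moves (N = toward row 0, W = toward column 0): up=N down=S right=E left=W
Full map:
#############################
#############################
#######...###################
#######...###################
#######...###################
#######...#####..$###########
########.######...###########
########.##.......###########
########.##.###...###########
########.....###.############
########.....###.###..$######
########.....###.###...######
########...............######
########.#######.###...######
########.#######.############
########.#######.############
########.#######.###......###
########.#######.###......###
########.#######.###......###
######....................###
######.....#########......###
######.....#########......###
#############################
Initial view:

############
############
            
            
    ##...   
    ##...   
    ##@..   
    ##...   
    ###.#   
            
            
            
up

############
############
############
            
    #####   
    ##...   
    ##@..   
    ##...   
    ##...   
    ###.#   
            
            

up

############
############
############
############
    #####   
    #####   
    ##@..   
    ##...   
    ##...   
    ##...   
    ###.#   
            

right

############
############
############
############
   ######   
   ######   
   ##.@.#   
   ##...#   
   ##...#   
   ##...    
   ###.#    
            

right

############
############
############
############
  #######   
  #######   
  ##..@##   
  ##...##   
  ##...##   
  ##...     
  ###.#     
            

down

############
############
############
  #######   
  #######   
  ##...##   
  ##..@##   
  ##...##   
  ##...##   
  ###.#     
            
            

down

############
############
  #######   
  #######   
  ##...##   
  ##...##   
  ##..@##   
  ##...##   
  ###.###   
            
            
            

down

############
  #######   
  #######   
  ##...##   
  ##...##   
  ##...##   
  ##..@##   
  ###.###   
    #.##.   
            
            
            

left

############
   #######  
   #######  
   ##...##  
   ##...##  
   ##...##  
   ##.@.##  
   ###.###  
    ##.##.  
            
            
            

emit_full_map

#######
#######
##...##
##...##
##...##
##.@.##
###.###
 ##.##.

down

   #######  
   #######  
   ##...##  
   ##...##  
   ##...##  
   ##...##  
   ###@###  
    ##.##.  
    ##.##   
            
            
            

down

   #######  
   ##...##  
   ##...##  
   ##...##  
   ##...##  
   ###.###  
    ##@##.  
    ##.##   
    ##...   
            
            
            

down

   ##...##  
   ##...##  
   ##...##  
   ##...##  
   ###.###  
    ##.##.  
    ##@##   
    ##...   
    ##...   
            
            
            

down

   ##...##  
   ##...##  
   ##...##  
   ###.###  
    ##.##.  
    ##.##   
    ##@..   
    ##...   
    ##...   
            
            
            

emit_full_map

#######
#######
##...##
##...##
##...##
##...##
###.###
 ##.##.
 ##.## 
 ##@.. 
 ##... 
 ##... 

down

   ##...##  
   ##...##  
   ###.###  
    ##.##.  
    ##.##   
    ##...   
    ##@..   
    ##...   
    ##...   
            
            
            

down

   ##...##  
   ###.###  
    ##.##.  
    ##.##   
    ##...   
    ##...   
    ##@..   
    ##...   
    ##.##   
            
            
            

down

   ###.###  
    ##.##.  
    ##.##   
    ##...   
    ##...   
    ##...   
    ##@..   
    ##.##   
    ##.##   
            
            
            

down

    ##.##.  
    ##.##   
    ##...   
    ##...   
    ##...   
    ##...   
    ##@##   
    ##.##   
    ##.##   
            
            
            

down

    ##.##   
    ##...   
    ##...   
    ##...   
    ##...   
    ##.##   
    ##@##   
    ##.##   
    ##.##   
            
            
            

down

    ##...   
    ##...   
    ##...   
    ##...   
    ##.##   
    ##.##   
    ##@##   
    ##.##   
    ##.##   
            
            
            

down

    ##...   
    ##...   
    ##...   
    ##.##   
    ##.##   
    ##.##   
    ##@##   
    ##.##   
    ##.##   
            
            
            

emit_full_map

#######
#######
##...##
##...##
##...##
##...##
###.###
 ##.##.
 ##.## 
 ##... 
 ##... 
 ##... 
 ##... 
 ##.## 
 ##.## 
 ##.## 
 ##@## 
 ##.## 
 ##.## 

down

    ##...   
    ##...   
    ##.##   
    ##.##   
    ##.##   
    ##.##   
    ##@##   
    ##.##   
    .....   
            
            
            

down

    ##...   
    ##.##   
    ##.##   
    ##.##   
    ##.##   
    ##.##   
    ##@##   
    .....   
    .....   
            
            
############

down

    ##.##   
    ##.##   
    ##.##   
    ##.##   
    ##.##   
    ##.##   
    ..@..   
    .....   
    .....   
            
############
############

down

    ##.##   
    ##.##   
    ##.##   
    ##.##   
    ##.##   
    .....   
    ..@..   
    .....   
    #####   
############
############
############

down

    ##.##   
    ##.##   
    ##.##   
    ##.##   
    .....   
    .....   
    ..@..   
    #####   
############
############
############
############

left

     ##.##  
     ##.##  
     ##.##  
     ##.##  
    #.....  
    #.....  
    #.@...  
    ######  
############
############
############
############

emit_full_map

#######
#######
##...##
##...##
##...##
##...##
###.###
 ##.##.
 ##.## 
 ##... 
 ##... 
 ##... 
 ##... 
 ##.## 
 ##.## 
 ##.## 
 ##.## 
 ##.## 
 ##.## 
#..... 
#..... 
#.@... 
###### 


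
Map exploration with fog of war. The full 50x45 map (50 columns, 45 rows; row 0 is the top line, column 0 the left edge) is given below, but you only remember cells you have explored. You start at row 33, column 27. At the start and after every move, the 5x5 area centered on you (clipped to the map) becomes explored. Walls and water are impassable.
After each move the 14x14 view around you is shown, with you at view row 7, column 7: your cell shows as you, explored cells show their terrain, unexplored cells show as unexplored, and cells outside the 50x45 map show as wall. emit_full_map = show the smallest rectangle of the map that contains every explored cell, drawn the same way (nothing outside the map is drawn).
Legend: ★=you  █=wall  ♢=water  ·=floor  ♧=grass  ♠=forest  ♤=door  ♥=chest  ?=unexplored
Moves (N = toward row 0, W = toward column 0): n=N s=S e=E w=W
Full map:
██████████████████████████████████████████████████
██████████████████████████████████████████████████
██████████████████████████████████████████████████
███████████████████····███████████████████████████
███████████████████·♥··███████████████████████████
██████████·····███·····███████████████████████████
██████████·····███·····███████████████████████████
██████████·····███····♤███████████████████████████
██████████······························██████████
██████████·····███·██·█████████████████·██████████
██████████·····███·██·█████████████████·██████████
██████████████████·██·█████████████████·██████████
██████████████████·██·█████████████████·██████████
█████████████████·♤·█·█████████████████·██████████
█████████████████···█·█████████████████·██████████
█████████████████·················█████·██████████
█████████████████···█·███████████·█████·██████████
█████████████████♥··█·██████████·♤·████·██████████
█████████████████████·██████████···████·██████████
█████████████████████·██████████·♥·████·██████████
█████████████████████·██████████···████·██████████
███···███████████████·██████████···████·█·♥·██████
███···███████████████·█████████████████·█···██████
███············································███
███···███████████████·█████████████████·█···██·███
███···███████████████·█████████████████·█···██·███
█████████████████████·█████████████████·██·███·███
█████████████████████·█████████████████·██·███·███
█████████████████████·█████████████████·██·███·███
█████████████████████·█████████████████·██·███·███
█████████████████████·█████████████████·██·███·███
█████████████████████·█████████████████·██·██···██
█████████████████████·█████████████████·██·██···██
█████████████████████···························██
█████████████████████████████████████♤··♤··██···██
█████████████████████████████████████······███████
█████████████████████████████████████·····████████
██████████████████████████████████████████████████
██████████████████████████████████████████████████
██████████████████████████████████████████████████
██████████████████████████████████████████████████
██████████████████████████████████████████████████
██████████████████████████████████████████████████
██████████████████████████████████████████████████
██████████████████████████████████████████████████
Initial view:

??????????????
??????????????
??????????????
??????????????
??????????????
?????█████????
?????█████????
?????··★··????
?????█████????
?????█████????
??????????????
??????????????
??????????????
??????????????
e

??????????????
??????????????
??????????????
??????????????
??????????????
????██████????
????██████????
????···★··????
????██████????
????██████????
??????????????
??????????????
??????????????
??????????????

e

??????????????
??????????????
??????????????
??????????????
??????????????
???███████????
???███████????
???····★··????
???███████????
???███████????
??????????????
??????????????
??????????????
??????????????

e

??????????????
??????????????
??????????????
??????????????
??????????????
??████████????
??████████????
??·····★··????
??████████????
??████████????
??????????????
??????????????
??????????????
??????????????

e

??????????????
??????????????
??????????????
??????????????
??????????????
?█████████????
?█████████????
?······★··????
?█████████????
?█████████????
??????????????
??????????????
??????????????
??????????????

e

??????????????
??????????????
??????????????
??????????????
??????????????
██████████????
██████████????
·······★··????
██████████????
██████████????
??????????????
??????????????
??????????????
??????????????

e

??????????????
??????????????
??????????????
??????????????
??????????????
██████████????
██████████????
·······★··????
██████████????
██████████????
??????????????
??????????????
??????????????
??????????????

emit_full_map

███████████
███████████
········★··
███████████
███████████


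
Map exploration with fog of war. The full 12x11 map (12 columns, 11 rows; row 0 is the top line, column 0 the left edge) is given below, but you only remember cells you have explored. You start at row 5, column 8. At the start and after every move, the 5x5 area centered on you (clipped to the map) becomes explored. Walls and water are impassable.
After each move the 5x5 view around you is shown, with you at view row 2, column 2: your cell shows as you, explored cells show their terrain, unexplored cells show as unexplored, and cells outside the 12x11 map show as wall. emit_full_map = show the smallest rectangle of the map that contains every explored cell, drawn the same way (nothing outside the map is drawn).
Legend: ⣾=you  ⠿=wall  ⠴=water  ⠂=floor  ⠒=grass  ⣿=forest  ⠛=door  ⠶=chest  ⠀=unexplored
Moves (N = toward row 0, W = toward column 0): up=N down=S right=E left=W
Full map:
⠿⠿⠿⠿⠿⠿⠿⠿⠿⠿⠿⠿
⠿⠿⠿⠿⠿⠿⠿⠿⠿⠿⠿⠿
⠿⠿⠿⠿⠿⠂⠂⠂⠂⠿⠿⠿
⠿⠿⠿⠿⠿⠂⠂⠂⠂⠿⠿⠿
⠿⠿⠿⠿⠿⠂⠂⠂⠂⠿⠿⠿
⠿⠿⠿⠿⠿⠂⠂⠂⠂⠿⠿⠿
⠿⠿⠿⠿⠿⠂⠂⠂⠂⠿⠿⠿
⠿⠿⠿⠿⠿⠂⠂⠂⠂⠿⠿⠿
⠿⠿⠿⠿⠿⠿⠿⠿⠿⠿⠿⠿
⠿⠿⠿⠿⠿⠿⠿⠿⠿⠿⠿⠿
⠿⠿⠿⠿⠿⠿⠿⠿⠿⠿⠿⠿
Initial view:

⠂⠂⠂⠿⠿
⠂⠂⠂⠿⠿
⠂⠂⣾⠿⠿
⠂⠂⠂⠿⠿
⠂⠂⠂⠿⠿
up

⠂⠂⠂⠿⠿
⠂⠂⠂⠿⠿
⠂⠂⣾⠿⠿
⠂⠂⠂⠿⠿
⠂⠂⠂⠿⠿

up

⠿⠿⠿⠿⠿
⠂⠂⠂⠿⠿
⠂⠂⣾⠿⠿
⠂⠂⠂⠿⠿
⠂⠂⠂⠿⠿

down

⠂⠂⠂⠿⠿
⠂⠂⠂⠿⠿
⠂⠂⣾⠿⠿
⠂⠂⠂⠿⠿
⠂⠂⠂⠿⠿

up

⠿⠿⠿⠿⠿
⠂⠂⠂⠿⠿
⠂⠂⣾⠿⠿
⠂⠂⠂⠿⠿
⠂⠂⠂⠿⠿

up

⠿⠿⠿⠿⠿
⠿⠿⠿⠿⠿
⠂⠂⣾⠿⠿
⠂⠂⠂⠿⠿
⠂⠂⠂⠿⠿

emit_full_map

⠿⠿⠿⠿⠿
⠿⠿⠿⠿⠿
⠂⠂⣾⠿⠿
⠂⠂⠂⠿⠿
⠂⠂⠂⠿⠿
⠂⠂⠂⠿⠿
⠂⠂⠂⠿⠿
⠂⠂⠂⠿⠿

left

⠿⠿⠿⠿⠿
⠿⠿⠿⠿⠿
⠂⠂⣾⠂⠿
⠂⠂⠂⠂⠿
⠂⠂⠂⠂⠿

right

⠿⠿⠿⠿⠿
⠿⠿⠿⠿⠿
⠂⠂⣾⠿⠿
⠂⠂⠂⠿⠿
⠂⠂⠂⠿⠿

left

⠿⠿⠿⠿⠿
⠿⠿⠿⠿⠿
⠂⠂⣾⠂⠿
⠂⠂⠂⠂⠿
⠂⠂⠂⠂⠿

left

⠿⠿⠿⠿⠿
⠿⠿⠿⠿⠿
⠿⠂⣾⠂⠂
⠿⠂⠂⠂⠂
⠿⠂⠂⠂⠂

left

⠿⠿⠿⠿⠿
⠿⠿⠿⠿⠿
⠿⠿⣾⠂⠂
⠿⠿⠂⠂⠂
⠿⠿⠂⠂⠂

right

⠿⠿⠿⠿⠿
⠿⠿⠿⠿⠿
⠿⠂⣾⠂⠂
⠿⠂⠂⠂⠂
⠿⠂⠂⠂⠂

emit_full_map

⠿⠿⠿⠿⠿⠿⠿⠿
⠿⠿⠿⠿⠿⠿⠿⠿
⠿⠿⠂⣾⠂⠂⠿⠿
⠿⠿⠂⠂⠂⠂⠿⠿
⠿⠿⠂⠂⠂⠂⠿⠿
⠀⠀⠀⠂⠂⠂⠿⠿
⠀⠀⠀⠂⠂⠂⠿⠿
⠀⠀⠀⠂⠂⠂⠿⠿

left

⠿⠿⠿⠿⠿
⠿⠿⠿⠿⠿
⠿⠿⣾⠂⠂
⠿⠿⠂⠂⠂
⠿⠿⠂⠂⠂

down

⠿⠿⠿⠿⠿
⠿⠿⠂⠂⠂
⠿⠿⣾⠂⠂
⠿⠿⠂⠂⠂
⠿⠿⠂⠂⠂

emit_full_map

⠿⠿⠿⠿⠿⠿⠿⠿
⠿⠿⠿⠿⠿⠿⠿⠿
⠿⠿⠂⠂⠂⠂⠿⠿
⠿⠿⣾⠂⠂⠂⠿⠿
⠿⠿⠂⠂⠂⠂⠿⠿
⠿⠿⠂⠂⠂⠂⠿⠿
⠀⠀⠀⠂⠂⠂⠿⠿
⠀⠀⠀⠂⠂⠂⠿⠿


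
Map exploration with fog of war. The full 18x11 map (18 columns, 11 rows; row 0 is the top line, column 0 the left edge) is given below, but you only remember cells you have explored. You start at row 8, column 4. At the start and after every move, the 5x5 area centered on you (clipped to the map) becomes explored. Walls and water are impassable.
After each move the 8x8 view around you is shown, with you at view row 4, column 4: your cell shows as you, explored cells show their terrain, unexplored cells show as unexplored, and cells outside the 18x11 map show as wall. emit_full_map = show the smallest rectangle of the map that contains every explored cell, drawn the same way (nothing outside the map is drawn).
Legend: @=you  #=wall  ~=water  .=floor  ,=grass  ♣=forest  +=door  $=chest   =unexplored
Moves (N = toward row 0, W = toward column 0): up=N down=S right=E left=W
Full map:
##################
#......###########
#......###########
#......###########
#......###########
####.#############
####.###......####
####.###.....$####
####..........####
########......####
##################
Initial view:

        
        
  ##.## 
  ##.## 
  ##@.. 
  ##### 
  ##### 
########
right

        
        
 ##.### 
 ##.### 
 ##.@.. 
 ###### 
 ###### 
########

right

        
        
##.###. 
##.###. 
##..@.. 
######. 
####### 
########

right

        
        
#.###.. 
#.###.. 
#...@.. 
#####.. 
####### 
########

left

        
        
##.###..
##.###..
##..@...
######..
########
########

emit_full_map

##.###..
##.###..
##..@...
######..
########

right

        
        
#.###.. 
#.###.. 
#...@.. 
#####.. 
####### 
########

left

        
        
##.###..
##.###..
##..@...
######..
########
########


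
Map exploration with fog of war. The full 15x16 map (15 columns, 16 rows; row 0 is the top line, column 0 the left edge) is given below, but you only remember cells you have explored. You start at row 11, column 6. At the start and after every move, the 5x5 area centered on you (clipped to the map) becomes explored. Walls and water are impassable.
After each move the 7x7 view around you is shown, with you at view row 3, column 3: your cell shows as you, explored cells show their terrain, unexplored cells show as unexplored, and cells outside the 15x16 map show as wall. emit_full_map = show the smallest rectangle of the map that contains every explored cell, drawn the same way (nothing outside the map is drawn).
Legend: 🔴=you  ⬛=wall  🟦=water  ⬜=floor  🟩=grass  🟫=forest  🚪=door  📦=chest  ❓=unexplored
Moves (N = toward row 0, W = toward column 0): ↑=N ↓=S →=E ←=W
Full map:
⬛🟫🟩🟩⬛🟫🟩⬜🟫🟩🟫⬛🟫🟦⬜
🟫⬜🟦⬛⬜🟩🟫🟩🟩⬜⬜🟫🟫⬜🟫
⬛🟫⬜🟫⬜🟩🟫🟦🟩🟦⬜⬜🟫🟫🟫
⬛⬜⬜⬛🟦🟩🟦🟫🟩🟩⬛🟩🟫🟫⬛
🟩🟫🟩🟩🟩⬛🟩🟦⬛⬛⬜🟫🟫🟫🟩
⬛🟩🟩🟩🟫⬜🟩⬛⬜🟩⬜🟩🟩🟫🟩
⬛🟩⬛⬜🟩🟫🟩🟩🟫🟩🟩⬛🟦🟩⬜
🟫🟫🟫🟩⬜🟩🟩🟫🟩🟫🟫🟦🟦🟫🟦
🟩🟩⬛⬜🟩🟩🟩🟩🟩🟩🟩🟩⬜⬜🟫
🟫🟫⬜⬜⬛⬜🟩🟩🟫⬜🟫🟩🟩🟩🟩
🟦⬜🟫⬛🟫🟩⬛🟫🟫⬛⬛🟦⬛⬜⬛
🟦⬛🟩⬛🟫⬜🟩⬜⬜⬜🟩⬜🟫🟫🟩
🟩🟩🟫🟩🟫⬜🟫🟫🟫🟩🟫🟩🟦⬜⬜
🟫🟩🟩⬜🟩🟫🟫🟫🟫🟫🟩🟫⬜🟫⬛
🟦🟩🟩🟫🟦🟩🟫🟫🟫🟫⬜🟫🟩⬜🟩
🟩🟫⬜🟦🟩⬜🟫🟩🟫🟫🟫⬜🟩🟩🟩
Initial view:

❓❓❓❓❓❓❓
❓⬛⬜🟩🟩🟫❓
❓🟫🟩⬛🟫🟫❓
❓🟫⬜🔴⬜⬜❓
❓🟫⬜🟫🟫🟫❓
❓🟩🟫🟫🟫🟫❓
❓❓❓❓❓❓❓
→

❓❓❓❓❓❓❓
⬛⬜🟩🟩🟫⬜❓
🟫🟩⬛🟫🟫⬛❓
🟫⬜🟩🔴⬜⬜❓
🟫⬜🟫🟫🟫🟩❓
🟩🟫🟫🟫🟫🟫❓
❓❓❓❓❓❓❓

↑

❓❓❓❓❓❓❓
❓🟩🟩🟩🟩🟩❓
⬛⬜🟩🟩🟫⬜❓
🟫🟩⬛🔴🟫⬛❓
🟫⬜🟩⬜⬜⬜❓
🟫⬜🟫🟫🟫🟩❓
🟩🟫🟫🟫🟫🟫❓

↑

❓❓❓❓❓❓❓
❓🟩🟩🟫🟩🟫❓
❓🟩🟩🟩🟩🟩❓
⬛⬜🟩🔴🟫⬜❓
🟫🟩⬛🟫🟫⬛❓
🟫⬜🟩⬜⬜⬜❓
🟫⬜🟫🟫🟫🟩❓

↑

❓❓❓❓❓❓❓
❓🟫🟩🟩🟫🟩❓
❓🟩🟩🟫🟩🟫❓
❓🟩🟩🔴🟩🟩❓
⬛⬜🟩🟩🟫⬜❓
🟫🟩⬛🟫🟫⬛❓
🟫⬜🟩⬜⬜⬜❓

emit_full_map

❓🟫🟩🟩🟫🟩
❓🟩🟩🟫🟩🟫
❓🟩🟩🔴🟩🟩
⬛⬜🟩🟩🟫⬜
🟫🟩⬛🟫🟫⬛
🟫⬜🟩⬜⬜⬜
🟫⬜🟫🟫🟫🟩
🟩🟫🟫🟫🟫🟫

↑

❓❓❓❓❓❓❓
❓⬜🟩⬛⬜🟩❓
❓🟫🟩🟩🟫🟩❓
❓🟩🟩🔴🟩🟫❓
❓🟩🟩🟩🟩🟩❓
⬛⬜🟩🟩🟫⬜❓
🟫🟩⬛🟫🟫⬛❓

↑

❓❓❓❓❓❓❓
❓⬛🟩🟦⬛⬛❓
❓⬜🟩⬛⬜🟩❓
❓🟫🟩🔴🟫🟩❓
❓🟩🟩🟫🟩🟫❓
❓🟩🟩🟩🟩🟩❓
⬛⬜🟩🟩🟫⬜❓

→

❓❓❓❓❓❓❓
⬛🟩🟦⬛⬛⬜❓
⬜🟩⬛⬜🟩⬜❓
🟫🟩🟩🔴🟩🟩❓
🟩🟩🟫🟩🟫🟫❓
🟩🟩🟩🟩🟩🟩❓
⬜🟩🟩🟫⬜❓❓

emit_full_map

❓⬛🟩🟦⬛⬛⬜
❓⬜🟩⬛⬜🟩⬜
❓🟫🟩🟩🔴🟩🟩
❓🟩🟩🟫🟩🟫🟫
❓🟩🟩🟩🟩🟩🟩
⬛⬜🟩🟩🟫⬜❓
🟫🟩⬛🟫🟫⬛❓
🟫⬜🟩⬜⬜⬜❓
🟫⬜🟫🟫🟫🟩❓
🟩🟫🟫🟫🟫🟫❓


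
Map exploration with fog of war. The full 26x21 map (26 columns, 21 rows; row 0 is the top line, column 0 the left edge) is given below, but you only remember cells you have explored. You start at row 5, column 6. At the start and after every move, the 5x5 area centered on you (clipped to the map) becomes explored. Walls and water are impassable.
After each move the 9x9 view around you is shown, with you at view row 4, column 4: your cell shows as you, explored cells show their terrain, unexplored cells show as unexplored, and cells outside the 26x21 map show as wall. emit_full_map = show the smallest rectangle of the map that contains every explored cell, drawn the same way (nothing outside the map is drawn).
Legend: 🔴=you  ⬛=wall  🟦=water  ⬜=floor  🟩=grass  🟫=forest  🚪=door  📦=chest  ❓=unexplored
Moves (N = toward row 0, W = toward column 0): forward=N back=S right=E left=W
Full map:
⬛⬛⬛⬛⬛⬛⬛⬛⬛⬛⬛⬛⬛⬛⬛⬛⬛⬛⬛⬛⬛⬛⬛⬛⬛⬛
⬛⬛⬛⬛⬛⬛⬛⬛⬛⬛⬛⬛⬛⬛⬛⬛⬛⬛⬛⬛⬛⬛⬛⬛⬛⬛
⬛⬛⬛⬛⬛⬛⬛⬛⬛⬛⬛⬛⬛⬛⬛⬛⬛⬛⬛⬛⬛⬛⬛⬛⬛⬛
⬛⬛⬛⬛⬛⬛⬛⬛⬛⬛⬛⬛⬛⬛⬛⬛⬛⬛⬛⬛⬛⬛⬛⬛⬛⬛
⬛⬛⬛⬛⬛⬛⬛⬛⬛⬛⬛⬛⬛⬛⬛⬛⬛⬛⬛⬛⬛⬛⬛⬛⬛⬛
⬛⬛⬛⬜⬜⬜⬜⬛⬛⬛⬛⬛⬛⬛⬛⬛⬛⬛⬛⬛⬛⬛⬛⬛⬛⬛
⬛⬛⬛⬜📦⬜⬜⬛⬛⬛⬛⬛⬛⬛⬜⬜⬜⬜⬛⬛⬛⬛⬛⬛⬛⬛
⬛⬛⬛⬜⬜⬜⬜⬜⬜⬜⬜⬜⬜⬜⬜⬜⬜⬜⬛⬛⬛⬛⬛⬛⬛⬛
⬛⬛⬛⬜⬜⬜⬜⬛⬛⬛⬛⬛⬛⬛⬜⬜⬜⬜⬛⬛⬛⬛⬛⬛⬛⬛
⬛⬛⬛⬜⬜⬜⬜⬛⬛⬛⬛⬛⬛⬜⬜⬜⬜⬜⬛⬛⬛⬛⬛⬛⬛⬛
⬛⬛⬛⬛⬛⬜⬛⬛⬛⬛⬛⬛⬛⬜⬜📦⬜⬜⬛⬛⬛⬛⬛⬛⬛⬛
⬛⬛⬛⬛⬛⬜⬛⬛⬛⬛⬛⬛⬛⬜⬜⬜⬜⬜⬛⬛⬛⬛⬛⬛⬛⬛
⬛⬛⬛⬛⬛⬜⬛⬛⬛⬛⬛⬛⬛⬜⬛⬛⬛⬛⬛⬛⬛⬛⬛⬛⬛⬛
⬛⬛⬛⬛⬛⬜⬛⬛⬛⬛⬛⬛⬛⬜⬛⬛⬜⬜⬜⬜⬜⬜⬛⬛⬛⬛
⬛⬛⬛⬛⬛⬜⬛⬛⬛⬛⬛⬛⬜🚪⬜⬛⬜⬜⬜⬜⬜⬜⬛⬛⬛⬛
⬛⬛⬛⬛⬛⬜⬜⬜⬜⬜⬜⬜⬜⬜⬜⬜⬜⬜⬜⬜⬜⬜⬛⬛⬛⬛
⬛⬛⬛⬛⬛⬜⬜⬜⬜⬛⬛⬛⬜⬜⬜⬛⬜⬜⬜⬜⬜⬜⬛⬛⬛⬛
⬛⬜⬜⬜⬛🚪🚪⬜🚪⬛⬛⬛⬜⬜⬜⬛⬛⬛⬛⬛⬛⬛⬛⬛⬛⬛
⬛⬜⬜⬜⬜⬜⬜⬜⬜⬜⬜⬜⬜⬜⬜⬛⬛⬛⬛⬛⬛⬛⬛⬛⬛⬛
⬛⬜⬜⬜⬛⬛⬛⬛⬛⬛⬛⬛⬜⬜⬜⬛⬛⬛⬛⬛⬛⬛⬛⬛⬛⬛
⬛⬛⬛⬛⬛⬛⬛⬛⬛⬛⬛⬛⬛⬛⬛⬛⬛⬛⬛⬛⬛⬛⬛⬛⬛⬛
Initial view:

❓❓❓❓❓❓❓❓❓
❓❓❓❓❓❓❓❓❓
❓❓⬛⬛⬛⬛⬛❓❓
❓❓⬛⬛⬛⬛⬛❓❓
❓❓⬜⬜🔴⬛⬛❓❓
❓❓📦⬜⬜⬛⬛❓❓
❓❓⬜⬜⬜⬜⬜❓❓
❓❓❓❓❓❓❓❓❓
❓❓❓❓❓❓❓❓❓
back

❓❓❓❓❓❓❓❓❓
❓❓⬛⬛⬛⬛⬛❓❓
❓❓⬛⬛⬛⬛⬛❓❓
❓❓⬜⬜⬜⬛⬛❓❓
❓❓📦⬜🔴⬛⬛❓❓
❓❓⬜⬜⬜⬜⬜❓❓
❓❓⬜⬜⬜⬛⬛❓❓
❓❓❓❓❓❓❓❓❓
❓❓❓❓❓❓❓❓❓

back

❓❓⬛⬛⬛⬛⬛❓❓
❓❓⬛⬛⬛⬛⬛❓❓
❓❓⬜⬜⬜⬛⬛❓❓
❓❓📦⬜⬜⬛⬛❓❓
❓❓⬜⬜🔴⬜⬜❓❓
❓❓⬜⬜⬜⬛⬛❓❓
❓❓⬜⬜⬜⬛⬛❓❓
❓❓❓❓❓❓❓❓❓
❓❓❓❓❓❓❓❓❓

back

❓❓⬛⬛⬛⬛⬛❓❓
❓❓⬜⬜⬜⬛⬛❓❓
❓❓📦⬜⬜⬛⬛❓❓
❓❓⬜⬜⬜⬜⬜❓❓
❓❓⬜⬜🔴⬛⬛❓❓
❓❓⬜⬜⬜⬛⬛❓❓
❓❓⬛⬜⬛⬛⬛❓❓
❓❓❓❓❓❓❓❓❓
❓❓❓❓❓❓❓❓❓

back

❓❓⬜⬜⬜⬛⬛❓❓
❓❓📦⬜⬜⬛⬛❓❓
❓❓⬜⬜⬜⬜⬜❓❓
❓❓⬜⬜⬜⬛⬛❓❓
❓❓⬜⬜🔴⬛⬛❓❓
❓❓⬛⬜⬛⬛⬛❓❓
❓❓⬛⬜⬛⬛⬛❓❓
❓❓❓❓❓❓❓❓❓
❓❓❓❓❓❓❓❓❓

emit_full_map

⬛⬛⬛⬛⬛
⬛⬛⬛⬛⬛
⬜⬜⬜⬛⬛
📦⬜⬜⬛⬛
⬜⬜⬜⬜⬜
⬜⬜⬜⬛⬛
⬜⬜🔴⬛⬛
⬛⬜⬛⬛⬛
⬛⬜⬛⬛⬛

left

❓❓❓⬜⬜⬜⬛⬛❓
❓❓❓📦⬜⬜⬛⬛❓
❓❓⬜⬜⬜⬜⬜⬜❓
❓❓⬜⬜⬜⬜⬛⬛❓
❓❓⬜⬜🔴⬜⬛⬛❓
❓❓⬛⬛⬜⬛⬛⬛❓
❓❓⬛⬛⬜⬛⬛⬛❓
❓❓❓❓❓❓❓❓❓
❓❓❓❓❓❓❓❓❓

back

❓❓❓📦⬜⬜⬛⬛❓
❓❓⬜⬜⬜⬜⬜⬜❓
❓❓⬜⬜⬜⬜⬛⬛❓
❓❓⬜⬜⬜⬜⬛⬛❓
❓❓⬛⬛🔴⬛⬛⬛❓
❓❓⬛⬛⬜⬛⬛⬛❓
❓❓⬛⬛⬜⬛⬛❓❓
❓❓❓❓❓❓❓❓❓
❓❓❓❓❓❓❓❓❓

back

❓❓⬜⬜⬜⬜⬜⬜❓
❓❓⬜⬜⬜⬜⬛⬛❓
❓❓⬜⬜⬜⬜⬛⬛❓
❓❓⬛⬛⬜⬛⬛⬛❓
❓❓⬛⬛🔴⬛⬛⬛❓
❓❓⬛⬛⬜⬛⬛❓❓
❓❓⬛⬛⬜⬛⬛❓❓
❓❓❓❓❓❓❓❓❓
❓❓❓❓❓❓❓❓❓

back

❓❓⬜⬜⬜⬜⬛⬛❓
❓❓⬜⬜⬜⬜⬛⬛❓
❓❓⬛⬛⬜⬛⬛⬛❓
❓❓⬛⬛⬜⬛⬛⬛❓
❓❓⬛⬛🔴⬛⬛❓❓
❓❓⬛⬛⬜⬛⬛❓❓
❓❓⬛⬛⬜⬛⬛❓❓
❓❓❓❓❓❓❓❓❓
❓❓❓❓❓❓❓❓❓

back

❓❓⬜⬜⬜⬜⬛⬛❓
❓❓⬛⬛⬜⬛⬛⬛❓
❓❓⬛⬛⬜⬛⬛⬛❓
❓❓⬛⬛⬜⬛⬛❓❓
❓❓⬛⬛🔴⬛⬛❓❓
❓❓⬛⬛⬜⬛⬛❓❓
❓❓⬛⬛⬜⬜⬜❓❓
❓❓❓❓❓❓❓❓❓
❓❓❓❓❓❓❓❓❓

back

❓❓⬛⬛⬜⬛⬛⬛❓
❓❓⬛⬛⬜⬛⬛⬛❓
❓❓⬛⬛⬜⬛⬛❓❓
❓❓⬛⬛⬜⬛⬛❓❓
❓❓⬛⬛🔴⬛⬛❓❓
❓❓⬛⬛⬜⬜⬜❓❓
❓❓⬛⬛⬜⬜⬜❓❓
❓❓❓❓❓❓❓❓❓
❓❓❓❓❓❓❓❓❓

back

❓❓⬛⬛⬜⬛⬛⬛❓
❓❓⬛⬛⬜⬛⬛❓❓
❓❓⬛⬛⬜⬛⬛❓❓
❓❓⬛⬛⬜⬛⬛❓❓
❓❓⬛⬛🔴⬜⬜❓❓
❓❓⬛⬛⬜⬜⬜❓❓
❓❓⬜⬛🚪🚪⬜❓❓
❓❓❓❓❓❓❓❓❓
❓❓❓❓❓❓❓❓❓

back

❓❓⬛⬛⬜⬛⬛❓❓
❓❓⬛⬛⬜⬛⬛❓❓
❓❓⬛⬛⬜⬛⬛❓❓
❓❓⬛⬛⬜⬜⬜❓❓
❓❓⬛⬛🔴⬜⬜❓❓
❓❓⬜⬛🚪🚪⬜❓❓
❓❓⬜⬜⬜⬜⬜❓❓
❓❓❓❓❓❓❓❓❓
❓❓❓❓❓❓❓❓❓

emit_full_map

❓⬛⬛⬛⬛⬛
❓⬛⬛⬛⬛⬛
❓⬜⬜⬜⬛⬛
❓📦⬜⬜⬛⬛
⬜⬜⬜⬜⬜⬜
⬜⬜⬜⬜⬛⬛
⬜⬜⬜⬜⬛⬛
⬛⬛⬜⬛⬛⬛
⬛⬛⬜⬛⬛⬛
⬛⬛⬜⬛⬛❓
⬛⬛⬜⬛⬛❓
⬛⬛⬜⬛⬛❓
⬛⬛⬜⬜⬜❓
⬛⬛🔴⬜⬜❓
⬜⬛🚪🚪⬜❓
⬜⬜⬜⬜⬜❓

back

❓❓⬛⬛⬜⬛⬛❓❓
❓❓⬛⬛⬜⬛⬛❓❓
❓❓⬛⬛⬜⬜⬜❓❓
❓❓⬛⬛⬜⬜⬜❓❓
❓❓⬜⬛🔴🚪⬜❓❓
❓❓⬜⬜⬜⬜⬜❓❓
❓❓⬜⬛⬛⬛⬛❓❓
❓❓❓❓❓❓❓❓❓
⬛⬛⬛⬛⬛⬛⬛⬛⬛

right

❓⬛⬛⬜⬛⬛❓❓❓
❓⬛⬛⬜⬛⬛❓❓❓
❓⬛⬛⬜⬜⬜⬜❓❓
❓⬛⬛⬜⬜⬜⬜❓❓
❓⬜⬛🚪🔴⬜🚪❓❓
❓⬜⬜⬜⬜⬜⬜❓❓
❓⬜⬛⬛⬛⬛⬛❓❓
❓❓❓❓❓❓❓❓❓
⬛⬛⬛⬛⬛⬛⬛⬛⬛

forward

❓⬛⬛⬜⬛⬛❓❓❓
❓⬛⬛⬜⬛⬛❓❓❓
❓⬛⬛⬜⬛⬛⬛❓❓
❓⬛⬛⬜⬜⬜⬜❓❓
❓⬛⬛⬜🔴⬜⬜❓❓
❓⬜⬛🚪🚪⬜🚪❓❓
❓⬜⬜⬜⬜⬜⬜❓❓
❓⬜⬛⬛⬛⬛⬛❓❓
❓❓❓❓❓❓❓❓❓

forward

❓⬛⬛⬜⬛⬛⬛❓❓
❓⬛⬛⬜⬛⬛❓❓❓
❓⬛⬛⬜⬛⬛⬛❓❓
❓⬛⬛⬜⬛⬛⬛❓❓
❓⬛⬛⬜🔴⬜⬜❓❓
❓⬛⬛⬜⬜⬜⬜❓❓
❓⬜⬛🚪🚪⬜🚪❓❓
❓⬜⬜⬜⬜⬜⬜❓❓
❓⬜⬛⬛⬛⬛⬛❓❓

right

⬛⬛⬜⬛⬛⬛❓❓❓
⬛⬛⬜⬛⬛❓❓❓❓
⬛⬛⬜⬛⬛⬛⬛❓❓
⬛⬛⬜⬛⬛⬛⬛❓❓
⬛⬛⬜⬜🔴⬜⬜❓❓
⬛⬛⬜⬜⬜⬜⬛❓❓
⬜⬛🚪🚪⬜🚪⬛❓❓
⬜⬜⬜⬜⬜⬜❓❓❓
⬜⬛⬛⬛⬛⬛❓❓❓

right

⬛⬜⬛⬛⬛❓❓❓❓
⬛⬜⬛⬛❓❓❓❓❓
⬛⬜⬛⬛⬛⬛⬛❓❓
⬛⬜⬛⬛⬛⬛⬛❓❓
⬛⬜⬜⬜🔴⬜⬜❓❓
⬛⬜⬜⬜⬜⬛⬛❓❓
⬛🚪🚪⬜🚪⬛⬛❓❓
⬜⬜⬜⬜⬜❓❓❓❓
⬛⬛⬛⬛⬛❓❓❓❓

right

⬜⬛⬛⬛❓❓❓❓❓
⬜⬛⬛❓❓❓❓❓❓
⬜⬛⬛⬛⬛⬛⬛❓❓
⬜⬛⬛⬛⬛⬛⬛❓❓
⬜⬜⬜⬜🔴⬜⬜❓❓
⬜⬜⬜⬜⬛⬛⬛❓❓
🚪🚪⬜🚪⬛⬛⬛❓❓
⬜⬜⬜⬜❓❓❓❓❓
⬛⬛⬛⬛❓❓❓❓❓

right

⬛⬛⬛❓❓❓❓❓❓
⬛⬛❓❓❓❓❓❓❓
⬛⬛⬛⬛⬛⬛⬛❓❓
⬛⬛⬛⬛⬛⬛⬜❓❓
⬜⬜⬜⬜🔴⬜⬜❓❓
⬜⬜⬜⬛⬛⬛⬜❓❓
🚪⬜🚪⬛⬛⬛⬜❓❓
⬜⬜⬜❓❓❓❓❓❓
⬛⬛⬛❓❓❓❓❓❓

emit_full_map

❓⬛⬛⬛⬛⬛❓❓❓❓
❓⬛⬛⬛⬛⬛❓❓❓❓
❓⬜⬜⬜⬛⬛❓❓❓❓
❓📦⬜⬜⬛⬛❓❓❓❓
⬜⬜⬜⬜⬜⬜❓❓❓❓
⬜⬜⬜⬜⬛⬛❓❓❓❓
⬜⬜⬜⬜⬛⬛❓❓❓❓
⬛⬛⬜⬛⬛⬛❓❓❓❓
⬛⬛⬜⬛⬛⬛❓❓❓❓
⬛⬛⬜⬛⬛❓❓❓❓❓
⬛⬛⬜⬛⬛⬛⬛⬛⬛⬛
⬛⬛⬜⬛⬛⬛⬛⬛⬛⬜
⬛⬛⬜⬜⬜⬜⬜🔴⬜⬜
⬛⬛⬜⬜⬜⬜⬛⬛⬛⬜
⬜⬛🚪🚪⬜🚪⬛⬛⬛⬜
⬜⬜⬜⬜⬜⬜❓❓❓❓
⬜⬛⬛⬛⬛⬛❓❓❓❓

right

⬛⬛❓❓❓❓❓❓❓
⬛❓❓❓❓❓❓❓❓
⬛⬛⬛⬛⬛⬛⬜❓❓
⬛⬛⬛⬛⬛⬜🚪❓❓
⬜⬜⬜⬜🔴⬜⬜❓❓
⬜⬜⬛⬛⬛⬜⬜❓❓
⬜🚪⬛⬛⬛⬜⬜❓❓
⬜⬜❓❓❓❓❓❓❓
⬛⬛❓❓❓❓❓❓❓

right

⬛❓❓❓❓❓❓❓❓
❓❓❓❓❓❓❓❓❓
⬛⬛⬛⬛⬛⬜⬛❓❓
⬛⬛⬛⬛⬜🚪⬜❓❓
⬜⬜⬜⬜🔴⬜⬜❓❓
⬜⬛⬛⬛⬜⬜⬜❓❓
🚪⬛⬛⬛⬜⬜⬜❓❓
⬜❓❓❓❓❓❓❓❓
⬛❓❓❓❓❓❓❓❓

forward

⬛❓❓❓❓❓❓❓❓
⬛❓❓❓❓❓❓❓❓
❓❓⬛⬛⬛⬜⬛❓❓
⬛⬛⬛⬛⬛⬜⬛❓❓
⬛⬛⬛⬛🔴🚪⬜❓❓
⬜⬜⬜⬜⬜⬜⬜❓❓
⬜⬛⬛⬛⬜⬜⬜❓❓
🚪⬛⬛⬛⬜⬜⬜❓❓
⬜❓❓❓❓❓❓❓❓

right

❓❓❓❓❓❓❓❓❓
❓❓❓❓❓❓❓❓❓
❓⬛⬛⬛⬜⬛⬛❓❓
⬛⬛⬛⬛⬜⬛⬛❓❓
⬛⬛⬛⬜🔴⬜⬛❓❓
⬜⬜⬜⬜⬜⬜⬜❓❓
⬛⬛⬛⬜⬜⬜⬛❓❓
⬛⬛⬛⬜⬜⬜❓❓❓
❓❓❓❓❓❓❓❓❓

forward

❓❓❓❓❓❓❓❓❓
❓❓❓❓❓❓❓❓❓
❓❓⬛⬛⬜⬜⬜❓❓
❓⬛⬛⬛⬜⬛⬛❓❓
⬛⬛⬛⬛🔴⬛⬛❓❓
⬛⬛⬛⬜🚪⬜⬛❓❓
⬜⬜⬜⬜⬜⬜⬜❓❓
⬛⬛⬛⬜⬜⬜⬛❓❓
⬛⬛⬛⬜⬜⬜❓❓❓

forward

❓❓❓❓❓❓❓❓❓
❓❓❓❓❓❓❓❓❓
❓❓⬛⬛⬜⬜📦❓❓
❓❓⬛⬛⬜⬜⬜❓❓
❓⬛⬛⬛🔴⬛⬛❓❓
⬛⬛⬛⬛⬜⬛⬛❓❓
⬛⬛⬛⬜🚪⬜⬛❓❓
⬜⬜⬜⬜⬜⬜⬜❓❓
⬛⬛⬛⬜⬜⬜⬛❓❓

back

❓❓❓❓❓❓❓❓❓
❓❓⬛⬛⬜⬜📦❓❓
❓❓⬛⬛⬜⬜⬜❓❓
❓⬛⬛⬛⬜⬛⬛❓❓
⬛⬛⬛⬛🔴⬛⬛❓❓
⬛⬛⬛⬜🚪⬜⬛❓❓
⬜⬜⬜⬜⬜⬜⬜❓❓
⬛⬛⬛⬜⬜⬜⬛❓❓
⬛⬛⬛⬜⬜⬜❓❓❓

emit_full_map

❓⬛⬛⬛⬛⬛❓❓❓❓❓❓❓
❓⬛⬛⬛⬛⬛❓❓❓❓❓❓❓
❓⬜⬜⬜⬛⬛❓❓❓❓❓❓❓
❓📦⬜⬜⬛⬛❓❓❓❓❓❓❓
⬜⬜⬜⬜⬜⬜❓❓❓❓❓❓❓
⬜⬜⬜⬜⬛⬛❓❓❓❓❓❓❓
⬜⬜⬜⬜⬛⬛❓❓❓❓❓❓❓
⬛⬛⬜⬛⬛⬛❓❓⬛⬛⬜⬜📦
⬛⬛⬜⬛⬛⬛❓❓⬛⬛⬜⬜⬜
⬛⬛⬜⬛⬛❓❓⬛⬛⬛⬜⬛⬛
⬛⬛⬜⬛⬛⬛⬛⬛⬛⬛🔴⬛⬛
⬛⬛⬜⬛⬛⬛⬛⬛⬛⬜🚪⬜⬛
⬛⬛⬜⬜⬜⬜⬜⬜⬜⬜⬜⬜⬜
⬛⬛⬜⬜⬜⬜⬛⬛⬛⬜⬜⬜⬛
⬜⬛🚪🚪⬜🚪⬛⬛⬛⬜⬜⬜❓
⬜⬜⬜⬜⬜⬜❓❓❓❓❓❓❓
⬜⬛⬛⬛⬛⬛❓❓❓❓❓❓❓

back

❓❓⬛⬛⬜⬜📦❓❓
❓❓⬛⬛⬜⬜⬜❓❓
❓⬛⬛⬛⬜⬛⬛❓❓
⬛⬛⬛⬛⬜⬛⬛❓❓
⬛⬛⬛⬜🔴⬜⬛❓❓
⬜⬜⬜⬜⬜⬜⬜❓❓
⬛⬛⬛⬜⬜⬜⬛❓❓
⬛⬛⬛⬜⬜⬜❓❓❓
❓❓❓❓❓❓❓❓❓

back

❓❓⬛⬛⬜⬜⬜❓❓
❓⬛⬛⬛⬜⬛⬛❓❓
⬛⬛⬛⬛⬜⬛⬛❓❓
⬛⬛⬛⬜🚪⬜⬛❓❓
⬜⬜⬜⬜🔴⬜⬜❓❓
⬛⬛⬛⬜⬜⬜⬛❓❓
⬛⬛⬛⬜⬜⬜⬛❓❓
❓❓❓❓❓❓❓❓❓
❓❓❓❓❓❓❓❓❓

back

❓⬛⬛⬛⬜⬛⬛❓❓
⬛⬛⬛⬛⬜⬛⬛❓❓
⬛⬛⬛⬜🚪⬜⬛❓❓
⬜⬜⬜⬜⬜⬜⬜❓❓
⬛⬛⬛⬜🔴⬜⬛❓❓
⬛⬛⬛⬜⬜⬜⬛❓❓
❓❓⬜⬜⬜⬜⬛❓❓
❓❓❓❓❓❓❓❓❓
❓❓❓❓❓❓❓❓❓

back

⬛⬛⬛⬛⬜⬛⬛❓❓
⬛⬛⬛⬜🚪⬜⬛❓❓
⬜⬜⬜⬜⬜⬜⬜❓❓
⬛⬛⬛⬜⬜⬜⬛❓❓
⬛⬛⬛⬜🔴⬜⬛❓❓
❓❓⬜⬜⬜⬜⬛❓❓
❓❓⬛⬜⬜⬜⬛❓❓
❓❓❓❓❓❓❓❓❓
⬛⬛⬛⬛⬛⬛⬛⬛⬛

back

⬛⬛⬛⬜🚪⬜⬛❓❓
⬜⬜⬜⬜⬜⬜⬜❓❓
⬛⬛⬛⬜⬜⬜⬛❓❓
⬛⬛⬛⬜⬜⬜⬛❓❓
❓❓⬜⬜🔴⬜⬛❓❓
❓❓⬛⬜⬜⬜⬛❓❓
❓❓⬛⬛⬛⬛⬛❓❓
⬛⬛⬛⬛⬛⬛⬛⬛⬛
⬛⬛⬛⬛⬛⬛⬛⬛⬛

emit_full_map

❓⬛⬛⬛⬛⬛❓❓❓❓❓❓❓
❓⬛⬛⬛⬛⬛❓❓❓❓❓❓❓
❓⬜⬜⬜⬛⬛❓❓❓❓❓❓❓
❓📦⬜⬜⬛⬛❓❓❓❓❓❓❓
⬜⬜⬜⬜⬜⬜❓❓❓❓❓❓❓
⬜⬜⬜⬜⬛⬛❓❓❓❓❓❓❓
⬜⬜⬜⬜⬛⬛❓❓❓❓❓❓❓
⬛⬛⬜⬛⬛⬛❓❓⬛⬛⬜⬜📦
⬛⬛⬜⬛⬛⬛❓❓⬛⬛⬜⬜⬜
⬛⬛⬜⬛⬛❓❓⬛⬛⬛⬜⬛⬛
⬛⬛⬜⬛⬛⬛⬛⬛⬛⬛⬜⬛⬛
⬛⬛⬜⬛⬛⬛⬛⬛⬛⬜🚪⬜⬛
⬛⬛⬜⬜⬜⬜⬜⬜⬜⬜⬜⬜⬜
⬛⬛⬜⬜⬜⬜⬛⬛⬛⬜⬜⬜⬛
⬜⬛🚪🚪⬜🚪⬛⬛⬛⬜⬜⬜⬛
⬜⬜⬜⬜⬜⬜❓❓⬜⬜🔴⬜⬛
⬜⬛⬛⬛⬛⬛❓❓⬛⬜⬜⬜⬛
❓❓❓❓❓❓❓❓⬛⬛⬛⬛⬛

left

⬛⬛⬛⬛⬜🚪⬜⬛❓
⬜⬜⬜⬜⬜⬜⬜⬜❓
⬜⬛⬛⬛⬜⬜⬜⬛❓
🚪⬛⬛⬛⬜⬜⬜⬛❓
⬜❓⬜⬜🔴⬜⬜⬛❓
⬛❓⬛⬛⬜⬜⬜⬛❓
❓❓⬛⬛⬛⬛⬛⬛❓
⬛⬛⬛⬛⬛⬛⬛⬛⬛
⬛⬛⬛⬛⬛⬛⬛⬛⬛

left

⬛⬛⬛⬛⬛⬜🚪⬜⬛
⬜⬜⬜⬜⬜⬜⬜⬜⬜
⬜⬜⬛⬛⬛⬜⬜⬜⬛
⬜🚪⬛⬛⬛⬜⬜⬜⬛
⬜⬜⬜⬜🔴⬜⬜⬜⬛
⬛⬛⬛⬛⬛⬜⬜⬜⬛
❓❓⬛⬛⬛⬛⬛⬛⬛
⬛⬛⬛⬛⬛⬛⬛⬛⬛
⬛⬛⬛⬛⬛⬛⬛⬛⬛

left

⬛⬛⬛⬛⬛⬛⬜🚪⬜
⬜⬜⬜⬜⬜⬜⬜⬜⬜
⬜⬜⬜⬛⬛⬛⬜⬜⬜
🚪⬜🚪⬛⬛⬛⬜⬜⬜
⬜⬜⬜⬜🔴⬜⬜⬜⬜
⬛⬛⬛⬛⬛⬛⬜⬜⬜
❓❓⬛⬛⬛⬛⬛⬛⬛
⬛⬛⬛⬛⬛⬛⬛⬛⬛
⬛⬛⬛⬛⬛⬛⬛⬛⬛

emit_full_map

❓⬛⬛⬛⬛⬛❓❓❓❓❓❓❓
❓⬛⬛⬛⬛⬛❓❓❓❓❓❓❓
❓⬜⬜⬜⬛⬛❓❓❓❓❓❓❓
❓📦⬜⬜⬛⬛❓❓❓❓❓❓❓
⬜⬜⬜⬜⬜⬜❓❓❓❓❓❓❓
⬜⬜⬜⬜⬛⬛❓❓❓❓❓❓❓
⬜⬜⬜⬜⬛⬛❓❓❓❓❓❓❓
⬛⬛⬜⬛⬛⬛❓❓⬛⬛⬜⬜📦
⬛⬛⬜⬛⬛⬛❓❓⬛⬛⬜⬜⬜
⬛⬛⬜⬛⬛❓❓⬛⬛⬛⬜⬛⬛
⬛⬛⬜⬛⬛⬛⬛⬛⬛⬛⬜⬛⬛
⬛⬛⬜⬛⬛⬛⬛⬛⬛⬜🚪⬜⬛
⬛⬛⬜⬜⬜⬜⬜⬜⬜⬜⬜⬜⬜
⬛⬛⬜⬜⬜⬜⬛⬛⬛⬜⬜⬜⬛
⬜⬛🚪🚪⬜🚪⬛⬛⬛⬜⬜⬜⬛
⬜⬜⬜⬜⬜⬜⬜🔴⬜⬜⬜⬜⬛
⬜⬛⬛⬛⬛⬛⬛⬛⬛⬜⬜⬜⬛
❓❓❓❓❓⬛⬛⬛⬛⬛⬛⬛⬛
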